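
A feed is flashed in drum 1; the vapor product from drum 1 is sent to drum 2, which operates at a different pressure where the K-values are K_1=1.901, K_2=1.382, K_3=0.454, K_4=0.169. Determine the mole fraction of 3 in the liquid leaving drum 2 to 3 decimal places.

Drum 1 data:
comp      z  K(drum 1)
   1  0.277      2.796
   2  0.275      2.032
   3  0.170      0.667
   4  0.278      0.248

Drum 1:
Rachford–Rice: g(ψ₁) = Σ zᵢ(Kᵢ−1)/(1+ψ₁(Kᵢ−1)) = 0.
g(0) = ΣzᵢKᵢ − 1 = 0.516 and g(1) = 1 − Σzᵢ/Kᵢ = -0.610, so a root lies in (0, 1).
Iterate (Newton) starting at ψ₁ = 0.53:
  ψ₁ = 0.530: g = 0.0220, g' = -0.819 → ψ₁ = 0.557
Converged at ψ₁ = 0.557.
Drum-1 compositions:
  1: x = 0.139, y = 0.387
  2: x = 0.175, y = 0.355
  3: x = 0.209, y = 0.139
  4: x = 0.478, y = 0.119
Drum-2 feed = drum-1 vapor: z₂ = (0.3873, 0.3549, 0.1392, 0.1186).
Drum 2:
Material balance + equilibrium reduce to Σ zᵢ(Kᵢ−1)/(1+ψ₂(Kᵢ−1)) = 0.
g(0) = ΣzᵢKᵢ − 1 = 0.310 and g(1) = 1 − Σzᵢ/Kᵢ = -0.469, so a root lies in (0, 1).
Newton iteration, ψ₂⁰ = 0.59:
  ψ₂ = 0.590: g = 0.0331, g' = -0.574 → ψ₂ = 0.648
  ψ₂ = 0.648: g = -0.0018, g' = -0.642 → ψ₂ = 0.645
Converged at ψ₂ = 0.645.
  1: x = 0.245, y = 0.466
  2: x = 0.285, y = 0.394
  3: x = 0.215, y = 0.098
  4: x = 0.255, y = 0.043

x_3 (drum 2) = 0.215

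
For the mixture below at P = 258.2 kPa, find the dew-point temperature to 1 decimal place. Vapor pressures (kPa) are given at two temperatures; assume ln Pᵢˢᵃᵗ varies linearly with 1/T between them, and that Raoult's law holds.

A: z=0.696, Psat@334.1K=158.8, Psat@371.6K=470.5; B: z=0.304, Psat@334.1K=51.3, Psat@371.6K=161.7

Dew-point temperature: Σzᵢ·P/Pᵢˢᵃᵗ(T) = 1. Interpolate ln Pᵢˢᵃᵗ = aᵢ + bᵢ/T.
  T = 334.1 K: ΣzᵢP/Pᵢˢᵃᵗ = 2.6617
  T = 371.6 K: ΣzᵢP/Pᵢˢᵃᵗ = 0.8674
  T = 352.9 K: ΣzᵢP/Pᵢˢᵃᵗ = 1.4725
  T = 362.2 K: ΣzᵢP/Pᵢˢᵃᵗ = 1.1240
  T = 366.9 K: ΣzᵢP/Pᵢˢᵃᵗ = 0.9857
  T = 364.5 K: ΣzᵢP/Pᵢˢᵃᵗ = 1.0536
Interpolating between 364.5 K and 366.9 K gives T ≈ 366.4 K.

T = 366.4 K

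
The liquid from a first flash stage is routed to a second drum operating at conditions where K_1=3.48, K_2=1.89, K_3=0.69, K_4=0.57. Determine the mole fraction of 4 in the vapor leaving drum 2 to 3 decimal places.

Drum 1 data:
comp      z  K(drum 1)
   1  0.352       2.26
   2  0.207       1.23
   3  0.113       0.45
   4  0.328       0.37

y_4 (drum 2) = 0.350

Drum 1:
Newton iteration, ψ₁⁰ = 0.33:
  ψ₁ = 0.330: g = 0.0207, g' = -0.547 → ψ₁ = 0.368
Converged at ψ₁ = 0.368.
Drum-1 compositions:
  1: x = 0.240, y = 0.544
  2: x = 0.191, y = 0.235
  3: x = 0.142, y = 0.064
  4: x = 0.427, y = 0.158
Drum-2 feed = drum-1 liquid: z₂ = (0.2405, 0.1908, 0.1417, 0.4270).
Drum 2:
Newton iteration, ψ₂⁰ = 0.37:
  ψ₂ = 0.370: g = 0.1709, g' = -0.617 → ψ₂ = 0.647
  ψ₂ = 0.647: g = 0.0275, g' = -0.452 → ψ₂ = 0.708
  ψ₂ = 0.708: g = 0.0005, g' = -0.437 → ψ₂ = 0.709
Converged at ψ₂ = 0.709.
  1: x = 0.087, y = 0.303
  2: x = 0.117, y = 0.221
  3: x = 0.182, y = 0.125
  4: x = 0.614, y = 0.350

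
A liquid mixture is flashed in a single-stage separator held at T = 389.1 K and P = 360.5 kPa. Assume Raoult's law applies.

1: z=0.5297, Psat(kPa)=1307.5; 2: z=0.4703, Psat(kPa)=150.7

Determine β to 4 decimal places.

Raoult's law: Kᵢ = Pᵢˢᵃᵗ/P = Pᵢˢᵃᵗ/360.5.
  K_1 = 1307.5/360.5 = 3.626907, K_2 = 150.7/360.5 = 0.418031
Rachford–Rice: g(β) = Σ zᵢ(Kᵢ−1)/(1+β(Kᵢ−1)) = 0.
Check two-phase: ΣzᵢKᵢ = 2.1178 > 1 and Σzᵢ/Kᵢ = 1.2711 > 1, so g(0) = 1.1178 > 0 and g(1) = -0.2711 < 0.
Binary case is linear: z₁(K₁−1)(1+β(K₂−1)) + z₂(K₂−1)(1+β(K₁−1)) = 0
⇒ β = [z₁(K₁−1)+z₂(K₂−1)] / [−(K₁−1)(K₂−1)] = 1.11777/1.52878 = 0.7312

β = 0.7312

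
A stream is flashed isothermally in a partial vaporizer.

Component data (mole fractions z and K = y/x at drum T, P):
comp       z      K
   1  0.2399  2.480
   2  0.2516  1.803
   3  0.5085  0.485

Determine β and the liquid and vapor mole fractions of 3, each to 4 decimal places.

β = 0.4910, x_3 = 0.6806, y_3 = 0.3301

Newton iteration, β⁰ = 0.5:
  β = 0.5000: g = -0.00449, g' = -0.5008 → β = 0.4910
Converged at β = 0.4910.
Compositions from xᵢ = zᵢ/(1+β(Kᵢ−1)), yᵢ = Kᵢxᵢ:
  1: x = 0.1389, y = 0.3446
  2: x = 0.1804, y = 0.3253
  3: x = 0.6806, y = 0.3301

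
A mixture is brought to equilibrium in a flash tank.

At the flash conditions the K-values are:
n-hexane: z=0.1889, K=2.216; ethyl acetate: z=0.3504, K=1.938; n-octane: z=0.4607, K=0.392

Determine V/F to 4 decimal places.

V/F = 0.4398

Material balance + equilibrium reduce to Σ zᵢ(Kᵢ−1)/(1+V/F(Kᵢ−1)) = 0.
g(0) = ΣzᵢKᵢ − 1 = 0.2783 and g(1) = 1 − Σzᵢ/Kᵢ = -0.4413, so a root lies in (0, 1).
Iterate (Newton) starting at V/F = 0.5:
  V/F = 0.5000: g = -0.03586, g' = -0.6025 → V/F = 0.4405
  V/F = 0.4405: g = -0.00040, g' = -0.5905 → V/F = 0.4398
Converged at V/F = 0.4398.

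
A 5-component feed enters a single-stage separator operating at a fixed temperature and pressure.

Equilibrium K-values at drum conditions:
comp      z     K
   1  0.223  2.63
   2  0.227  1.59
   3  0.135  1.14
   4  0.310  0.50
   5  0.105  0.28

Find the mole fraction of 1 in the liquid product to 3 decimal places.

x_1 = 0.124

Material balance + equilibrium reduce to Σ zᵢ(Kᵢ−1)/(1+V/F(Kᵢ−1)) = 0.
Check two-phase: ΣzᵢKᵢ = 1.286 > 1 and Σzᵢ/Kᵢ = 1.341 > 1, so g(0) = 0.286 > 0 and g(1) = -0.341 < 0.
Newton iteration, V/F⁰ = 0.47:
  V/F = 0.470: g = 0.0115, g' = -0.497 → V/F = 0.493
Converged at V/F = 0.493.
Compositions from xᵢ = zᵢ/(1+V/F(Kᵢ−1)), yᵢ = Kᵢxᵢ:
  1: x = 0.124, y = 0.325
  2: x = 0.176, y = 0.280
  3: x = 0.126, y = 0.144
  4: x = 0.411, y = 0.206
  5: x = 0.163, y = 0.046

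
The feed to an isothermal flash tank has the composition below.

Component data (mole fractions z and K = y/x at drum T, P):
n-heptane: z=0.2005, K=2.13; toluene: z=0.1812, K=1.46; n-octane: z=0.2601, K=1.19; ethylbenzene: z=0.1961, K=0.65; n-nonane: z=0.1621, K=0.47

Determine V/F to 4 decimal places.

V/F = 0.7212

Rachford–Rice: g(V/F) = Σ zᵢ(Kᵢ−1)/(1+V/F(Kᵢ−1)) = 0.
Check two-phase: ΣzᵢKᵢ = 1.2048 > 1 and Σzᵢ/Kᵢ = 1.0834 > 1, so g(0) = 0.2048 > 0 and g(1) = -0.0834 < 0.
Iterate (Newton) starting at V/F = 0.49:
  V/F = 0.4900: g = 0.06016, g' = -0.2575 → V/F = 0.7236
  V/F = 0.7236: g = -0.00064, g' = -0.2692 → V/F = 0.7212
Converged at V/F = 0.7212.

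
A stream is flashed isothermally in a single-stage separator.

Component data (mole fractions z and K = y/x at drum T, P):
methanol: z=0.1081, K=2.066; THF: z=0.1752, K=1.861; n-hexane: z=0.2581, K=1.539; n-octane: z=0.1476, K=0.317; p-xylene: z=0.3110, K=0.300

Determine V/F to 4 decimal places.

Rachford–Rice: g(V/F) = Σ zᵢ(Kᵢ−1)/(1+V/F(Kᵢ−1)) = 0.
g(0) = ΣzᵢKᵢ − 1 = 0.0867 and g(1) = 1 − Σzᵢ/Kᵢ = -0.8165, so a root lies in (0, 1).
Iterate (Newton) starting at V/F = 0.5:
  V/F = 0.5000: g = -0.19781, g' = -0.6817 → V/F = 0.2098
  V/F = 0.2098: g = -0.02595, g' = -0.5389 → V/F = 0.1617
  V/F = 0.1617: g = -0.00014, g' = -0.5337 → V/F = 0.1614
Converged at V/F = 0.1614.

V/F = 0.1614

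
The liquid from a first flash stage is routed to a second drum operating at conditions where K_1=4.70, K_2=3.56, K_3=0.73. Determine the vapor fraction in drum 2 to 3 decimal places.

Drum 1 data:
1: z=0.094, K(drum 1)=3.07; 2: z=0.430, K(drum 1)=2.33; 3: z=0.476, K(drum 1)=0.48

Drum 1:
Material balance + equilibrium reduce to Σ zᵢ(Kᵢ−1)/(1+ψ₁(Kᵢ−1)) = 0.
g(0) = ΣzᵢKᵢ − 1 = 0.519 and g(1) = 1 − Σzᵢ/Kᵢ = -0.207, so a root lies in (0, 1).
Iterate (Newton) starting at ψ₁ = 0.5:
  ψ₁ = 0.500: g = 0.1046, g' = -0.607 → ψ₁ = 0.672
  ψ₁ = 0.672: g = 0.0026, g' = -0.587 → ψ₁ = 0.677
Converged at ψ₁ = 0.677.
Drum-1 compositions:
  1: x = 0.039, y = 0.120
  2: x = 0.226, y = 0.527
  3: x = 0.735, y = 0.353
Drum-2 feed = drum-1 liquid: z₂ = (0.0391, 0.2263, 0.7346).
Drum 2:
Let ψ₂ = V/F and solve Σ zᵢ(Kᵢ−1)/(1+ψ₂(Kᵢ−1)) = 0.
Feasibility: ΣzᵢKᵢ = 1.526, Σzᵢ/Kᵢ = 1.078 — both > 1, two phases present.
Newton–Raphson from ψ₂ = 0.69:
  ψ₂ = 0.690: g = 0.0064, g' = -0.317 → ψ₂ = 0.710
Converged at ψ₂ = 0.710.
  1: x = 0.011, y = 0.051
  2: x = 0.080, y = 0.286
  3: x = 0.909, y = 0.664

V/F (drum 2) = 0.710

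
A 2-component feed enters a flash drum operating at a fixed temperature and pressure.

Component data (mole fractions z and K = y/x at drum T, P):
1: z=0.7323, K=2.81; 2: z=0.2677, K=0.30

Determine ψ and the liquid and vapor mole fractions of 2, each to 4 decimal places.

ψ = 0.8982, x_2 = 0.7211, y_2 = 0.2163

Let ψ = V/F and solve Σ zᵢ(Kᵢ−1)/(1+ψ(Kᵢ−1)) = 0.
Feasibility: ΣzᵢKᵢ = 2.1381, Σzᵢ/Kᵢ = 1.1529 — both > 1, two phases present.
Iterate (Newton) starting at ψ = 0.34:
  ψ = 0.3400: g = 0.57460, g' = -1.1453 → ψ = 0.8417
  ψ = 0.8417: g = 0.06909, g' = -1.1540 → ψ = 0.9016
  ψ = 0.9016: g = -0.00436, g' = -1.3103 → ψ = 0.8983
  ψ = 0.8983: g = -0.00002, g' = -1.2998 → ψ = 0.8982
Converged at ψ = 0.8982.
Compositions from xᵢ = zᵢ/(1+ψ(Kᵢ−1)), yᵢ = Kᵢxᵢ:
  1: x = 0.2789, y = 0.7837
  2: x = 0.7211, y = 0.2163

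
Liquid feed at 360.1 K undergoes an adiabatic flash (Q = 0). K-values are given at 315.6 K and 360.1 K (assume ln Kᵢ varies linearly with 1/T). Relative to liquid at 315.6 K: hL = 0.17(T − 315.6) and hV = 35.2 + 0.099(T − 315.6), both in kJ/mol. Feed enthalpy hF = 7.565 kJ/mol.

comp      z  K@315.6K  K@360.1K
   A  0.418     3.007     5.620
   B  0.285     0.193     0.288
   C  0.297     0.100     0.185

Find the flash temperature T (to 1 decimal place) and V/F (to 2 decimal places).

T = 316.9 K, V/F = 0.21

Adiabatic flash: solve Rachford–Rice at each trial T, then check hF = ψ·hV(T) + (1−ψ)·hL(T).
  T = 315.6 K: K = (3.007, 0.193, 0.100), RR gives ψ = 0.199, H_out = 7.002 kJ/mol
  T = 360.1 K: K = (5.620, 0.288, 0.185), RR gives ψ = 0.420, H_out = 21.008 kJ/mol
  T = 337.9 K: K = (4.199, 0.239, 0.139), RR gives ψ = 0.332, H_out = 14.955 kJ/mol
  T = 326.8 K: K = (3.576, 0.216, 0.119), RR gives ψ = 0.275, H_out = 11.361 kJ/mol
  T = 321.2 K: K = (3.284, 0.204, 0.109), RR gives ψ = 0.240, H_out = 9.301 kJ/mol
  T = 318.4 K: K = (3.144, 0.199, 0.104), RR gives ψ = 0.220, H_out = 8.186 kJ/mol
  T = 317.0 K: K = (3.075, 0.196, 0.102), RR gives ψ = 0.210, H_out = 7.603 kJ/mol
Linear interpolation between T = 315.6 (H_out = 7.002) and T = 317.0 (H_out = 7.603) on hF = 7.565 gives T ≈ 316.9 K, at which ψ = 0.21.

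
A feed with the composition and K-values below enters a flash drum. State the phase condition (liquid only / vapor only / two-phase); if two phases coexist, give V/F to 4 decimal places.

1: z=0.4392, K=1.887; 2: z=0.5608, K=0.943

vapor only

ΣzᵢKᵢ = 1.3576; Σzᵢ/Kᵢ = 0.8274.
Since Σzᵢ/Kᵢ < 1 the mixture is above its dew point — single vapor phase.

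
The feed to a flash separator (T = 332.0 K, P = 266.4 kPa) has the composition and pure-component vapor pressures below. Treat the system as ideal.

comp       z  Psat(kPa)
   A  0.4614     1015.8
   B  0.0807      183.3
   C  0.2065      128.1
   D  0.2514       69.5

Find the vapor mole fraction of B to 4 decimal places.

y_B = 0.0674

Raoult's law: Kᵢ = Pᵢˢᵃᵗ/P = Pᵢˢᵃᵗ/266.4.
  K_A = 1015.8/266.4 = 3.813063, K_B = 183.3/266.4 = 0.688063, K_C = 128.1/266.4 = 0.480856, K_D = 69.5/266.4 = 0.260886
Material balance + equilibrium reduce to Σ zᵢ(Kᵢ−1)/(1+β(Kᵢ−1)) = 0.
Feasibility: ΣzᵢKᵢ = 1.9798, Σzᵢ/Kᵢ = 1.6314 — both > 1, two phases present.
Newton–Raphson from β = 0.35:
  β = 0.3500: g = 0.24410, g' = -1.2700 → β = 0.5422
  β = 0.5422: g = 0.02441, g' = -1.0742 → β = 0.5649
  β = 0.5649: g = 0.00003, g' = -1.0725 → β = 0.5650
Converged at β = 0.5650.
Compositions from xᵢ = zᵢ/(1+β(Kᵢ−1)), yᵢ = Kᵢxᵢ:
  A: x = 0.1782, y = 0.6795
  B: x = 0.0980, y = 0.0674
  C: x = 0.2922, y = 0.1405
  D: x = 0.4316, y = 0.1126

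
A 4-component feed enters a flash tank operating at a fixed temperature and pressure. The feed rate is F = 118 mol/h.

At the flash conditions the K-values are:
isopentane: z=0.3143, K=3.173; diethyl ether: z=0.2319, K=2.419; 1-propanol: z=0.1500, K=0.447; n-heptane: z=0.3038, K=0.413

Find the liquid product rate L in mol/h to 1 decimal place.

Material balance + equilibrium reduce to Σ zᵢ(Kᵢ−1)/(1+ψ(Kᵢ−1)) = 0.
g(0) = ΣzᵢKᵢ − 1 = 0.7508 and g(1) = 1 − Σzᵢ/Kᵢ = -0.2661, so a root lies in (0, 1).
Newton–Raphson from ψ = 0.5:
  ψ = 0.5000: g = 0.15276, g' = -0.7980 → ψ = 0.6914
  ψ = 0.6914: g = 0.00457, g' = -0.7728 → ψ = 0.6973
Converged at ψ = 0.6973.
Then V = ψ·F = 0.6973·118 = 82.3 mol/h and L = F − V = 35.7 mol/h.

L = 35.7 mol/h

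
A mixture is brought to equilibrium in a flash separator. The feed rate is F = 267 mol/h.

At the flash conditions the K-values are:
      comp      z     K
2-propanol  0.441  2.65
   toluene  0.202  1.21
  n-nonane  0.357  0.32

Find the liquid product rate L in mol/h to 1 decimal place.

L = 109.1 mol/h

Let β = V/F and solve Σ zᵢ(Kᵢ−1)/(1+β(Kᵢ−1)) = 0.
g(0) = ΣzᵢKᵢ − 1 = 0.527 and g(1) = 1 − Σzᵢ/Kᵢ = -0.449, so a root lies in (0, 1).
Iterate (Newton) starting at β = 0.5:
  β = 0.500: g = 0.0693, g' = -0.747 → β = 0.593
  β = 0.593: g = -0.0011, g' = -0.777 → β = 0.591
Converged at β = 0.591.
Then V = β·F = 0.5913·267 = 157.9 mol/h and L = F − V = 109.1 mol/h.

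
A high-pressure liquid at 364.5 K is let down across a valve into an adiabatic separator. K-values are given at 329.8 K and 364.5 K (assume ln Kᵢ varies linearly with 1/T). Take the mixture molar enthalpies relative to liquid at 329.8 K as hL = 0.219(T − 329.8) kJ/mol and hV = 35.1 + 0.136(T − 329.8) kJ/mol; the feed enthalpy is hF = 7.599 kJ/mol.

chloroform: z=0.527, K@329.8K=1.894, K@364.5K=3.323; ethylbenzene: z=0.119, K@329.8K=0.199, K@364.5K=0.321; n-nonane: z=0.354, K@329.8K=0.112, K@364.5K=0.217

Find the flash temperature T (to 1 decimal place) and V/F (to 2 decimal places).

T = 335.4 K, V/F = 0.18

Adiabatic flash: solve Rachford–Rice at each trial T, then check hF = ψ·hV(T) + (1−ψ)·hL(T).
  T = 329.8 K: K = (1.894, 0.199, 0.112), RR gives ψ = 0.079, H_out = 2.783 kJ/mol
  T = 364.5 K: K = (3.323, 0.321, 0.217), RR gives ψ = 0.491, H_out = 23.429 kJ/mol
  T = 347.1 K: K = (2.542, 0.256, 0.158), RR gives ψ = 0.338, H_out = 15.152 kJ/mol
  T = 338.5 K: K = (2.204, 0.226, 0.134), RR gives ψ = 0.232, H_out = 9.888 kJ/mol
  T = 334.1 K: K = (2.044, 0.212, 0.122), RR gives ψ = 0.163, H_out = 6.604 kJ/mol
  T = 336.3 K: K = (2.123, 0.219, 0.128), RR gives ψ = 0.199, H_out = 8.311 kJ/mol
Linear interpolation between T = 334.1 (H_out = 6.604) and T = 336.3 (H_out = 8.311) on hF = 7.599 gives T ≈ 335.4 K, at which ψ = 0.18.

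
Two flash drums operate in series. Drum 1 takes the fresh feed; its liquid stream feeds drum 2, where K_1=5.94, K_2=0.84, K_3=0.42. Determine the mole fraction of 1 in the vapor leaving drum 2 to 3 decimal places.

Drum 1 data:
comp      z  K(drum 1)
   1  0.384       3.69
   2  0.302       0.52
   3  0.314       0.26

Drum 1:
Let ψ₁ = V/F and solve Σ zᵢ(Kᵢ−1)/(1+ψ₁(Kᵢ−1)) = 0.
Feasibility: ΣzᵢKᵢ = 1.656, Σzᵢ/Kᵢ = 1.893 — both > 1, two phases present.
Iterate (Newton) starting at ψ₁ = 0.5:
  ψ₁ = 0.500: g = -0.1191, g' = -1.059 → ψ₁ = 0.388
  ψ₁ = 0.388: g = 0.0018, g' = -1.109 → ψ₁ = 0.389
Converged at ψ₁ = 0.389.
Drum-1 compositions:
  1: x = 0.188, y = 0.692
  2: x = 0.371, y = 0.193
  3: x = 0.441, y = 0.115
Drum-2 feed = drum-1 liquid: z₂ = (0.1876, 0.3714, 0.4410).
Drum 2:
Newton–Raphson from ψ₂ = 0.5:
  ψ₂ = 0.500: g = -0.1578, g' = -0.686 → ψ₂ = 0.270
  ψ₂ = 0.270: g = 0.0318, g' = -1.060 → ψ₂ = 0.300
  ψ₂ = 0.300: g = 0.0014, g' = -0.971 → ψ₂ = 0.301
Converged at ψ₂ = 0.301.
  1: x = 0.075, y = 0.448
  2: x = 0.390, y = 0.328
  3: x = 0.534, y = 0.224

y_1 (drum 2) = 0.448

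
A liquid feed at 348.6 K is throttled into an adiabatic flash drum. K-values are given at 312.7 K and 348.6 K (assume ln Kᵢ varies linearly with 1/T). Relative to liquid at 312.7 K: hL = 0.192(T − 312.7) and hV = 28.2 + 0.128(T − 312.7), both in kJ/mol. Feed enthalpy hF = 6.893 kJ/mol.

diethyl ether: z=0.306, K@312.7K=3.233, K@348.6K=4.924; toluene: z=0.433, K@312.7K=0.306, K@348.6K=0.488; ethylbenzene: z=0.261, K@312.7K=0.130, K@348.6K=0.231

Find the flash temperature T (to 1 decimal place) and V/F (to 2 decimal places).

T = 324.0 K, V/F = 0.17

Adiabatic flash: solve Rachford–Rice at each trial T, then check hF = ψ·hV(T) + (1−ψ)·hL(T).
  T = 312.7 K: K = (3.233, 0.306, 0.130), RR gives ψ = 0.091, H_out = 2.576 kJ/mol
  T = 348.6 K: K = (4.924, 0.488, 0.231), RR gives ψ = 0.321, H_out = 15.200 kJ/mol
  T = 330.6 K: K = (4.033, 0.391, 0.176), RR gives ψ = 0.213, H_out = 9.200 kJ/mol
  T = 321.6 K: K = (3.620, 0.347, 0.152), RR gives ψ = 0.155, H_out = 6.002 kJ/mol
  T = 326.1 K: K = (3.824, 0.369, 0.164), RR gives ψ = 0.185, H_out = 7.627 kJ/mol
  T = 323.9 K: K = (3.724, 0.358, 0.158), RR gives ψ = 0.171, H_out = 6.840 kJ/mol
Linear interpolation between T = 323.9 (H_out = 6.840) and T = 326.1 (H_out = 7.627) on hF = 6.893 gives T ≈ 324.0 K, at which ψ = 0.17.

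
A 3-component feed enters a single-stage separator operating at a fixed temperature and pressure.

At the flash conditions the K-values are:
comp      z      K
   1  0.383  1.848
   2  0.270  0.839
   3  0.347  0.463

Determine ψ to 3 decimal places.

Material balance + equilibrium reduce to Σ zᵢ(Kᵢ−1)/(1+ψ(Kᵢ−1)) = 0.
Check two-phase: ΣzᵢKᵢ = 1.095 > 1 and Σzᵢ/Kᵢ = 1.279 > 1, so g(0) = 0.095 > 0 and g(1) = -0.279 < 0.
Newton–Raphson from ψ = 0.6:
  ψ = 0.600: g = -0.1078, g' = -0.347 → ψ = 0.290
  ψ = 0.290: g = -0.0055, g' = -0.326 → ψ = 0.273
Converged at ψ = 0.273.

ψ = 0.273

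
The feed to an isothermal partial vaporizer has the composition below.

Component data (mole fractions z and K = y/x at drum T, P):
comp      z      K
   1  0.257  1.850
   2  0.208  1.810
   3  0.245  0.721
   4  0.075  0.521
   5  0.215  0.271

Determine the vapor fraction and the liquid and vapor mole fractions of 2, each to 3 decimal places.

ψ = 0.283, x_2 = 0.169, y_2 = 0.306

Rachford–Rice: g(ψ) = Σ zᵢ(Kᵢ−1)/(1+ψ(Kᵢ−1)) = 0.
Check two-phase: ΣzᵢKᵢ = 1.126 > 1 and Σzᵢ/Kᵢ = 1.531 > 1, so g(0) = 0.126 > 0 and g(1) = -0.531 < 0.
Newton–Raphson from ψ = 0.65:
  ψ = 0.650: g = -0.1825, g' = -0.613 → ψ = 0.352
  ψ = 0.352: g = -0.0308, g' = -0.448 → ψ = 0.284
  ψ = 0.284: g = -0.0004, g' = -0.438 → ψ = 0.283
Converged at ψ = 0.283.
Compositions from xᵢ = zᵢ/(1+ψ(Kᵢ−1)), yᵢ = Kᵢxᵢ:
  1: x = 0.207, y = 0.383
  2: x = 0.169, y = 0.306
  3: x = 0.266, y = 0.192
  4: x = 0.087, y = 0.045
  5: x = 0.271, y = 0.073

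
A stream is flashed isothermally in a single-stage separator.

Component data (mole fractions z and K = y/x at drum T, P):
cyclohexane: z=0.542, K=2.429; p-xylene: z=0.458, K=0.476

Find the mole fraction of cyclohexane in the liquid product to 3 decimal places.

x_cyclohexane = 0.268

Material balance + equilibrium reduce to Σ zᵢ(Kᵢ−1)/(1+V/F(Kᵢ−1)) = 0.
Feasibility: ΣzᵢKᵢ = 1.535, Σzᵢ/Kᵢ = 1.185 — both > 1, two phases present.
Binary case is linear: z₁(K₁−1)(1+V/F(K₂−1)) + z₂(K₂−1)(1+V/F(K₁−1)) = 0
⇒ V/F = [z₁(K₁−1)+z₂(K₂−1)] / [−(K₁−1)(K₂−1)] = 0.5345/0.7488 = 0.714
Compositions from xᵢ = zᵢ/(1+V/F(Kᵢ−1)), yᵢ = Kᵢxᵢ:
  cyclohexane: x = 0.268, y = 0.652
  p-xylene: x = 0.732, y = 0.348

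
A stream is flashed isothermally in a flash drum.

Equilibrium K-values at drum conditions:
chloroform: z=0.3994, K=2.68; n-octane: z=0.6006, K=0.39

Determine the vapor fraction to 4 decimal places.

Material balance + equilibrium reduce to Σ zᵢ(Kᵢ−1)/(1+ψ(Kᵢ−1)) = 0.
Feasibility: ΣzᵢKᵢ = 1.3046, Σzᵢ/Kᵢ = 1.6890 — both > 1, two phases present.
Binary case is linear: z₁(K₁−1)(1+ψ(K₂−1)) + z₂(K₂−1)(1+ψ(K₁−1)) = 0
⇒ ψ = [z₁(K₁−1)+z₂(K₂−1)] / [−(K₁−1)(K₂−1)] = 0.30463/1.02480 = 0.2973

ψ = 0.2973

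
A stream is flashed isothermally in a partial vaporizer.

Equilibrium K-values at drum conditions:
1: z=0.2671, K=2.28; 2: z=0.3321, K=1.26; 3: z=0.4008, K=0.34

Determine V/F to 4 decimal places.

V/F = 0.2948

Iterate (Newton) starting at V/F = 0.5:
  V/F = 0.5000: g = -0.10994, g' = -0.5692 → V/F = 0.3069
  V/F = 0.3069: g = -0.00627, g' = -0.5194 → V/F = 0.2948
Converged at V/F = 0.2948.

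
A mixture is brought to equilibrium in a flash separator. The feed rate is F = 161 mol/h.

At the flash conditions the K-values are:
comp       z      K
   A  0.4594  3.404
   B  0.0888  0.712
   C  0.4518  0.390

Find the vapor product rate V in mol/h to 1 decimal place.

Material balance + equilibrium reduce to Σ zᵢ(Kᵢ−1)/(1+β(Kᵢ−1)) = 0.
g(0) = ΣzᵢKᵢ − 1 = 0.8032 and g(1) = 1 − Σzᵢ/Kᵢ = -0.4181, so a root lies in (0, 1).
Newton–Raphson from β = 0.64:
  β = 0.6400: g = -0.04840, g' = -0.8755 → β = 0.5847
  β = 0.5847: g = -0.00006, g' = -0.8756 → β = 0.5846
Converged at β = 0.5846.
Then V = β·F = 0.5846·161 = 94.1 mol/h and L = F − V = 66.9 mol/h.

V = 94.1 mol/h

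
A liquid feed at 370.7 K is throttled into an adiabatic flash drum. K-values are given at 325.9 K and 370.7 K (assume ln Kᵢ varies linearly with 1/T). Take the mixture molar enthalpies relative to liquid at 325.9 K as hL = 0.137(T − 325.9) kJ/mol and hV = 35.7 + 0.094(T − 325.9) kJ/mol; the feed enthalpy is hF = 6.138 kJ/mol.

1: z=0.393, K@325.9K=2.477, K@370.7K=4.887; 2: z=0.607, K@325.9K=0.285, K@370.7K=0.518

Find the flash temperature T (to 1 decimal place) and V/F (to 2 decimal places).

T = 327.7 K, V/F = 0.17

Adiabatic flash: solve Rachford–Rice at each trial T, then check hF = ψ·hV(T) + (1−ψ)·hL(T).
  T = 325.9 K: K = (2.477, 0.285), RR gives ψ = 0.139, H_out = 4.951 kJ/mol
  T = 370.7 K: K = (4.887, 0.518), RR gives ψ = 0.659, H_out = 28.401 kJ/mol
  T = 348.3 K: K = (3.556, 0.392), RR gives ψ = 0.409, H_out = 17.261 kJ/mol
  T = 337.1 K: K = (2.986, 0.336), RR gives ψ = 0.286, H_out = 11.610 kJ/mol
  T = 331.5 K: K = (2.724, 0.310), RR gives ψ = 0.217, H_out = 8.472 kJ/mol
  T = 328.7 K: K = (2.599, 0.297), RR gives ψ = 0.180, H_out = 6.771 kJ/mol
  T = 327.3 K: K = (2.537, 0.291), RR gives ψ = 0.160, H_out = 5.877 kJ/mol
Linear interpolation between T = 327.3 (H_out = 5.877) and T = 328.7 (H_out = 6.771) on hF = 6.138 gives T ≈ 327.7 K, at which ψ = 0.17.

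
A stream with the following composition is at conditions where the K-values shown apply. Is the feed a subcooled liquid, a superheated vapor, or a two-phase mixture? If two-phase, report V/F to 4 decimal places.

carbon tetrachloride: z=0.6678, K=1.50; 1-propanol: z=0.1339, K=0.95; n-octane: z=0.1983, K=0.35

two-phase, V/F = 0.7103

ΣzᵢKᵢ = 1.1983; Σzᵢ/Kᵢ = 1.1527.
Both exceed 1, so a two-phase solution exists.
Material balance + equilibrium reduce to Σ zᵢ(Kᵢ−1)/(1+ψ(Kᵢ−1)) = 0.
Newton iteration, ψ⁰ = 0.37:
  ψ = 0.3700: g = 0.10524, g' = -0.2645 → ψ = 0.7679
  ψ = 0.7679: g = -0.02305, g' = -0.4215 → ψ = 0.7132
  ψ = 0.7132: g = -0.00111, g' = -0.3823 → ψ = 0.7103
Converged at ψ = 0.7103.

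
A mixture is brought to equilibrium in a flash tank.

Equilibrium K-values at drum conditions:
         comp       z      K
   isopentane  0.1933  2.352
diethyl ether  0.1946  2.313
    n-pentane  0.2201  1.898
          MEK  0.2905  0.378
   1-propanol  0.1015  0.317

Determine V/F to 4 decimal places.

V/F = 0.6139

Rachford–Rice: g(V/F) = Σ zᵢ(Kᵢ−1)/(1+V/F(Kᵢ−1)) = 0.
g(0) = ΣzᵢKᵢ − 1 = 0.4645 and g(1) = 1 − Σzᵢ/Kᵢ = -0.3710, so a root lies in (0, 1).
Newton iteration, V/F⁰ = 0.5:
  V/F = 0.5000: g = 0.07906, g' = -0.6785 → V/F = 0.6165
  V/F = 0.6165: g = -0.00186, g' = -0.7180 → V/F = 0.6139
Converged at V/F = 0.6139.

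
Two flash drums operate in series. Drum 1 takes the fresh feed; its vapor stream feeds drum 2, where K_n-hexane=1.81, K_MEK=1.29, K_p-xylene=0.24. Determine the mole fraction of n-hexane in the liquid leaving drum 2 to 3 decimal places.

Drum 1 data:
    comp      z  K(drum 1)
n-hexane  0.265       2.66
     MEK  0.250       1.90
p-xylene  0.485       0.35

Drum 1:
Rachford–Rice: g(ψ₁) = Σ zᵢ(Kᵢ−1)/(1+ψ₁(Kᵢ−1)) = 0.
Check two-phase: ΣzᵢKᵢ = 1.350 > 1 and Σzᵢ/Kᵢ = 1.617 > 1, so g(0) = 0.350 > 0 and g(1) = -0.617 < 0.
Iterate (Newton) starting at ψ₁ = 0.51:
  ψ₁ = 0.510: g = -0.0791, g' = -0.768 → ψ₁ = 0.407
  ψ₁ = 0.407: g = -0.0014, g' = -0.747 → ψ₁ = 0.405
Converged at ψ₁ = 0.405.
Drum-1 compositions:
  n-hexane: x = 0.158, y = 0.421
  MEK: x = 0.183, y = 0.348
  p-xylene: x = 0.658, y = 0.230
Drum-2 feed = drum-1 vapor: z₂ = (0.4215, 0.3481, 0.2304).
Drum 2:
Material balance + equilibrium reduce to Σ zᵢ(Kᵢ−1)/(1+ψ₂(Kᵢ−1)) = 0.
Check two-phase: ΣzᵢKᵢ = 1.267 > 1 and Σzᵢ/Kᵢ = 1.463 > 1, so g(0) = 0.267 > 0 and g(1) = -0.463 < 0.
Newton iteration, ψ₂⁰ = 0.56:
  ψ₂ = 0.560: g = 0.0168, g' = -0.556 → ψ₂ = 0.590
Converged at ψ₂ = 0.590.
  n-hexane: x = 0.285, y = 0.516
  MEK: x = 0.297, y = 0.383
  p-xylene: x = 0.417, y = 0.100

x_n-hexane (drum 2) = 0.285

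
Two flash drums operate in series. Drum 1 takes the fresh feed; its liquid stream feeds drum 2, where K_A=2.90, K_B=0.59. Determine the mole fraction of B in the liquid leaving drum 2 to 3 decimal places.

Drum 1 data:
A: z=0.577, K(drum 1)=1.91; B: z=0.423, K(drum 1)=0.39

Drum 1:
Material balance + equilibrium reduce to Σ zᵢ(Kᵢ−1)/(1+ψ₁(Kᵢ−1)) = 0.
Check two-phase: ΣzᵢKᵢ = 1.267 > 1 and Σzᵢ/Kᵢ = 1.387 > 1, so g(0) = 0.267 > 0 and g(1) = -0.387 < 0.
Binary case is linear: z₁(K₁−1)(1+ψ₁(K₂−1)) + z₂(K₂−1)(1+ψ₁(K₁−1)) = 0
⇒ ψ₁ = [z₁(K₁−1)+z₂(K₂−1)] / [−(K₁−1)(K₂−1)] = 0.2670/0.5551 = 0.481
Drum-1 compositions:
  A: x = 0.401, y = 0.767
  B: x = 0.599, y = 0.233
Drum-2 feed = drum-1 liquid: z₂ = (0.4013, 0.5987).
Drum 2:
Rachford–Rice: g(ψ₂) = Σ zᵢ(Kᵢ−1)/(1+ψ₂(Kᵢ−1)) = 0.
Feasibility: ΣzᵢKᵢ = 1.517, Σzᵢ/Kᵢ = 1.153 — both > 1, two phases present.
Newton iteration, ψ₂⁰ = 0.5:
  ψ₂ = 0.500: g = 0.0823, g' = -0.540 → ψ₂ = 0.652
  ψ₂ = 0.652: g = 0.0054, g' = -0.476 → ψ₂ = 0.664
Converged at ψ₂ = 0.664.
  A: x = 0.177, y = 0.515
  B: x = 0.823, y = 0.485

x_B (drum 2) = 0.823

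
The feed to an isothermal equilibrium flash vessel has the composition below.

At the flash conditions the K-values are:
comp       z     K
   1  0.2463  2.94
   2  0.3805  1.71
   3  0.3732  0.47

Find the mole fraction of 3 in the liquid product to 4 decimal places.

Rachford–Rice: g(V/F) = Σ zᵢ(Kᵢ−1)/(1+V/F(Kᵢ−1)) = 0.
Check two-phase: ΣzᵢKᵢ = 1.5502 > 1 and Σzᵢ/Kᵢ = 1.1003 > 1, so g(0) = 0.5502 > 0 and g(1) = -0.1003 < 0.
Iterate (Newton) starting at V/F = 0.5:
  V/F = 0.5000: g = 0.17282, g' = -0.5374 → V/F = 0.8216
  V/F = 0.8216: g = 0.00448, g' = -0.5432 → V/F = 0.8298
Converged at V/F = 0.8298.
Compositions from xᵢ = zᵢ/(1+V/F(Kᵢ−1)), yᵢ = Kᵢxᵢ:
  1: x = 0.0944, y = 0.2775
  2: x = 0.2394, y = 0.4094
  3: x = 0.6662, y = 0.3131

x_3 = 0.6662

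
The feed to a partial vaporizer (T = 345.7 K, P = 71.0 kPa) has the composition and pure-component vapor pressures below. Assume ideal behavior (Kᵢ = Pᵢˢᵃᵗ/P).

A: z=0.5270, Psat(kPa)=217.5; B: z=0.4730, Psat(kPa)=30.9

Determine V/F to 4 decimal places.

V/F = 0.7039

Raoult's law: Kᵢ = Pᵢˢᵃᵗ/P = Pᵢˢᵃᵗ/71.0.
  K_A = 217.5/71.0 = 3.063380, K_B = 30.9/71.0 = 0.435211
Material balance + equilibrium reduce to Σ zᵢ(Kᵢ−1)/(1+V/F(Kᵢ−1)) = 0.
Feasibility: ΣzᵢKᵢ = 1.8203, Σzᵢ/Kᵢ = 1.2589 — both > 1, two phases present.
Binary case is linear: z₁(K₁−1)(1+V/F(K₂−1)) + z₂(K₂−1)(1+V/F(K₁−1)) = 0
⇒ V/F = [z₁(K₁−1)+z₂(K₂−1)] / [−(K₁−1)(K₂−1)] = 0.82026/1.16537 = 0.7039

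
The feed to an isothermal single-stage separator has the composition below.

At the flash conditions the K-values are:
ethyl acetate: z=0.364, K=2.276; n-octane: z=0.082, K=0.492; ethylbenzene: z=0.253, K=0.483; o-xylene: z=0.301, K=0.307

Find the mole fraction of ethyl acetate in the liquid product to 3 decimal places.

Let ψ = V/F and solve Σ zᵢ(Kᵢ−1)/(1+ψ(Kᵢ−1)) = 0.
Feasibility: ΣzᵢKᵢ = 1.083, Σzᵢ/Kᵢ = 1.831 — both > 1, two phases present.
Newton–Raphson from ψ = 0.5:
  ψ = 0.500: g = -0.2679, g' = -0.720 → ψ = 0.128
  ψ = 0.128: g = -0.0144, g' = -0.714 → ψ = 0.108
Converged at ψ = 0.108.
Compositions from xᵢ = zᵢ/(1+ψ(Kᵢ−1)), yᵢ = Kᵢxᵢ:
  ethyl acetate: x = 0.320, y = 0.728
  n-octane: x = 0.087, y = 0.043
  ethylbenzene: x = 0.268, y = 0.129
  o-xylene: x = 0.325, y = 0.100

x_ethyl acetate = 0.320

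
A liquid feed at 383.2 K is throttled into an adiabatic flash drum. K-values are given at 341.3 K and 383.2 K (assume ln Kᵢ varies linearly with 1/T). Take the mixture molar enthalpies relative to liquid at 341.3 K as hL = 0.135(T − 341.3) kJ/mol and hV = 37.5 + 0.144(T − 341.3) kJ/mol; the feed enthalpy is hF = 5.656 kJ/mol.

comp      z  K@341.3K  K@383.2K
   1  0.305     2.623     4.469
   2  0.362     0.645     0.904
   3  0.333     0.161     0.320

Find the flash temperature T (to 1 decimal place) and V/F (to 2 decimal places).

T = 345.3 K, V/F = 0.14

Adiabatic flash: solve Rachford–Rice at each trial T, then check hF = ψ·hV(T) + (1−ψ)·hL(T).
  T = 341.3 K: K = (2.623, 0.645, 0.161), RR gives ψ = 0.087, H_out = 3.254 kJ/mol
  T = 383.2 K: K = (4.469, 0.904, 0.320), RR gives ψ = 0.509, H_out = 24.923 kJ/mol
  T = 362.2 K: K = (3.475, 0.771, 0.231), RR gives ψ = 0.312, H_out = 14.574 kJ/mol
  T = 351.8 K: K = (3.034, 0.707, 0.194), RR gives ψ = 0.209, H_out = 9.264 kJ/mol
  T = 346.6 K: K = (2.826, 0.676, 0.177), RR gives ψ = 0.151, H_out = 6.403 kJ/mol
  T = 344.0 K: K = (2.725, 0.661, 0.169), RR gives ψ = 0.121, H_out = 4.893 kJ/mol
  T = 345.3 K: K = (2.775, 0.668, 0.173), RR gives ψ = 0.136, H_out = 5.655 kJ/mol
Linear interpolation between T = 345.3 (H_out = 5.655) and T = 346.6 (H_out = 6.403) on hF = 5.656 gives T ≈ 345.3 K, at which ψ = 0.14.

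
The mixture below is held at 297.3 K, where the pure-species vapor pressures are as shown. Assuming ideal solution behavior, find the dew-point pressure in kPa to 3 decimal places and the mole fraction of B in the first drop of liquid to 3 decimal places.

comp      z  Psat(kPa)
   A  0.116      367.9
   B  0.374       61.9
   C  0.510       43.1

Pdew = 54.974 kPa, x_B = 0.332

At the dew point ψ → 1, so Σzᵢ/Kᵢ = 1 with Kᵢ = Pᵢˢᵃᵗ/P ⇒ 1/P = Σzᵢ/Pᵢˢᵃᵗ.
1/P = 0.116/367.9 + 0.374/61.9 + 0.510/43.1 = 0.018190 ⇒ P = 54.974 kPa
xᵢ = zᵢP/Pᵢˢᵃᵗ ⇒ x_B = 0.374·54.974/61.9 = 0.332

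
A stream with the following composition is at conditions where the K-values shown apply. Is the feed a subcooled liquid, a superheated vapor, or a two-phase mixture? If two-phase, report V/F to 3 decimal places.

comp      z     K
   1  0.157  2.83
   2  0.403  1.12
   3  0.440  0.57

ΣzᵢKᵢ = 1.146; Σzᵢ/Kᵢ = 1.187.
Both exceed 1, so a two-phase solution exists.
Let ψ = V/F and solve Σ zᵢ(Kᵢ−1)/(1+ψ(Kᵢ−1)) = 0.
Iterate (Newton) starting at ψ = 0.5:
  ψ = 0.500: g = -0.0454, g' = -0.281 → ψ = 0.338
  ψ = 0.338: g = 0.0025, g' = -0.317 → ψ = 0.346
Converged at ψ = 0.346.

two-phase, V/F = 0.346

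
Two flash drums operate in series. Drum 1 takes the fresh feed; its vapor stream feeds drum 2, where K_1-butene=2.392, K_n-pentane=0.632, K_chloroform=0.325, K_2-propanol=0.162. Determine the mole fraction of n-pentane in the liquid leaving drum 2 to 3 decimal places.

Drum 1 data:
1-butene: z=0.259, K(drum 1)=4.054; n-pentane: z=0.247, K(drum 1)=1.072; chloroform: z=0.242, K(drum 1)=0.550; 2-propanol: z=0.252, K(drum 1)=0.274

x_n-pentane (drum 2) = 0.312

Drum 1:
Let ψ₁ = V/F and solve Σ zᵢ(Kᵢ−1)/(1+ψ₁(Kᵢ−1)) = 0.
Feasibility: ΣzᵢKᵢ = 1.517, Σzᵢ/Kᵢ = 1.654 — both > 1, two phases present.
Newton–Raphson from ψ₁ = 0.56:
  ψ₁ = 0.560: g = -0.1449, g' = -0.795 → ψ₁ = 0.378
  ψ₁ = 0.378: g = 0.0014, g' = -0.845 → ψ₁ = 0.379
Converged at ψ₁ = 0.379.
Drum-1 compositions:
  1-butene: x = 0.120, y = 0.486
  n-pentane: x = 0.240, y = 0.258
  chloroform: x = 0.292, y = 0.160
  2-propanol: x = 0.348, y = 0.095
Drum-2 feed = drum-1 vapor: z₂ = (0.4865, 0.2577, 0.1605, 0.0953).
Drum 2:
Iterate (Newton) starting at ψ₂ = 0.5:
  ψ₂ = 0.500: g = -0.0179, g' = -0.745 → ψ₂ = 0.476
Converged at ψ₂ = 0.476.
  1-butene: x = 0.293, y = 0.700
  n-pentane: x = 0.312, y = 0.197
  chloroform: x = 0.236, y = 0.077
  2-propanol: x = 0.158, y = 0.026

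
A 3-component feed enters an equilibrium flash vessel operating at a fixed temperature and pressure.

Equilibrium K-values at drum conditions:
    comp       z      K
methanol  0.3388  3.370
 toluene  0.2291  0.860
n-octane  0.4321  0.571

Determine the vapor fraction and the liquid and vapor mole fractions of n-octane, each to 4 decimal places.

ψ = 0.7034, x_n-octane = 0.6188, y_n-octane = 0.3534

Newton–Raphson from ψ = 0.36:
  ψ = 0.3600: g = 0.18028, g' = -0.6703 → ψ = 0.6289
  ψ = 0.6289: g = 0.03336, g' = -0.4613 → ψ = 0.7012
  ψ = 0.7012: g = 0.00095, g' = -0.4368 → ψ = 0.7034
Converged at ψ = 0.7034.
Compositions from xᵢ = zᵢ/(1+ψ(Kᵢ−1)), yᵢ = Kᵢxᵢ:
  methanol: x = 0.1270, y = 0.4281
  toluene: x = 0.2541, y = 0.2185
  n-octane: x = 0.6188, y = 0.3534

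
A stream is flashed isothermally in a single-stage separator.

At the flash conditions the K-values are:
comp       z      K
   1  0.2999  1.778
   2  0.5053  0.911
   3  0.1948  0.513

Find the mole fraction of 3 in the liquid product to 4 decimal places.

x_3 = 0.2534

Iterate (Newton) starting at β = 0.67:
  β = 0.6700: g = -0.03526, g' = -0.1848 → β = 0.4791
  β = 0.4791: g = -0.00075, g' = -0.1793 → β = 0.4749
Converged at β = 0.4749.
Compositions from xᵢ = zᵢ/(1+β(Kᵢ−1)), yᵢ = Kᵢxᵢ:
  1: x = 0.2190, y = 0.3894
  2: x = 0.5276, y = 0.4806
  3: x = 0.2534, y = 0.1300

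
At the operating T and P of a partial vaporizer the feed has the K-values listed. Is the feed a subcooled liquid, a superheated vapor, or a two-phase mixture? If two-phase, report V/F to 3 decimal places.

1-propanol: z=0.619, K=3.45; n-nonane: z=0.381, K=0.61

superheated vapor

ΣzᵢKᵢ = 2.368; Σzᵢ/Kᵢ = 0.804.
Since Σzᵢ/Kᵢ < 1 the mixture is above its dew point — single vapor phase.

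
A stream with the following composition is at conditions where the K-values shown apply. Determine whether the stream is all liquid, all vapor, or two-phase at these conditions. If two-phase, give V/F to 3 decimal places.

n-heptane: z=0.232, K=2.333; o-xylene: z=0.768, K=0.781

ΣzᵢKᵢ = 1.141; Σzᵢ/Kᵢ = 1.083.
Both exceed 1, so a two-phase solution exists.
Binary case is linear: z₁(K₁−1)(1+ψ(K₂−1)) + z₂(K₂−1)(1+ψ(K₁−1)) = 0
⇒ ψ = [z₁(K₁−1)+z₂(K₂−1)] / [−(K₁−1)(K₂−1)] = 0.1411/0.2919 = 0.483

two-phase, V/F = 0.483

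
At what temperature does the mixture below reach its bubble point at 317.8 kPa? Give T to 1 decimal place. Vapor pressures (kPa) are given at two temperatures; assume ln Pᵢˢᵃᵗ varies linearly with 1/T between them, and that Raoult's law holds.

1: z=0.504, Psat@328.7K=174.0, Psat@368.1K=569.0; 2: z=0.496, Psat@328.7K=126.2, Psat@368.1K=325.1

Bubble-point temperature: ΣzᵢPᵢˢᵃᵗ(T) = P. Interpolate ln Pᵢˢᵃᵗ = aᵢ + bᵢ/T.
  T = 328.7 K: ΣzᵢPᵢˢᵃᵗ = 150.29 kPa
  T = 368.1 K: ΣzᵢPᵢˢᵃᵗ = 448.03 kPa
  T = 348.4 K: ΣzᵢPᵢˢᵃᵗ = 267.18 kPa
  T = 358.2 K: ΣzᵢPᵢˢᵃᵗ = 347.86 kPa
  T = 353.3 K: ΣzᵢPᵢˢᵃᵗ = 305.39 kPa
  T = 355.8 K: ΣzᵢPᵢˢᵃᵗ = 326.51 kPa
Interpolating between 353.3 K and 355.8 K gives T ≈ 354.8 K.

T = 354.8 K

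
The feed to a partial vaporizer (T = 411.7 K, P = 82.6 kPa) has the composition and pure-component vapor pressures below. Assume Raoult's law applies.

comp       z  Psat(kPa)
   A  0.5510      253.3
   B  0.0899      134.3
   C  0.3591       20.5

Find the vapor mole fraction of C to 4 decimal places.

Raoult's law: Kᵢ = Pᵢˢᵃᵗ/P = Pᵢˢᵃᵗ/82.6.
  K_A = 253.3/82.6 = 3.066586, K_B = 134.3/82.6 = 1.625908, K_C = 20.5/82.6 = 0.248184
Newton iteration, β⁰ = 0.46:
  β = 0.4600: g = 0.21474, g' = -1.1140 → β = 0.6528
  β = 0.6528: g = -0.00545, g' = -1.2269 → β = 0.6483
Converged at β = 0.6483.
Compositions from xᵢ = zᵢ/(1+β(Kᵢ−1)), yᵢ = Kᵢxᵢ:
  A: x = 0.2355, y = 0.7222
  B: x = 0.0640, y = 0.1040
  C: x = 0.7006, y = 0.1739

y_C = 0.1739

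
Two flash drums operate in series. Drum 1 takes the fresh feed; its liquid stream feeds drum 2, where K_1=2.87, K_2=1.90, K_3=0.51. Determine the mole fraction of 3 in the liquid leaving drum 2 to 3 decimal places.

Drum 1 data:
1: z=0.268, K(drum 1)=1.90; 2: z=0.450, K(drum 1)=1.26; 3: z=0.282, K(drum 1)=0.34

Drum 1:
Iterate (Newton) starting at ψ₁ = 0.33:
  ψ₁ = 0.330: g = 0.0558, g' = -0.356 → ψ₁ = 0.487
  ψ₁ = 0.487: g = -0.0027, g' = -0.396 → ψ₁ = 0.480
Converged at ψ₁ = 0.480.
Drum-1 compositions:
  1: x = 0.187, y = 0.356
  2: x = 0.400, y = 0.504
  3: x = 0.413, y = 0.140
Drum-2 feed = drum-1 liquid: z₂ = (0.1871, 0.4001, 0.4128).
Drum 2:
Rachford–Rice: g(ψ₂) = Σ zᵢ(Kᵢ−1)/(1+ψ₂(Kᵢ−1)) = 0.
Feasibility: ΣzᵢKᵢ = 1.508, Σzᵢ/Kᵢ = 1.085 — both > 1, two phases present.
Iterate (Newton) starting at ψ₂ = 0.49:
  ψ₂ = 0.490: g = 0.1663, g' = -0.506 → ψ₂ = 0.819
  ψ₂ = 0.819: g = 0.0078, g' = -0.486 → ψ₂ = 0.835
Converged at ψ₂ = 0.835.
  1: x = 0.073, y = 0.210
  2: x = 0.228, y = 0.434
  3: x = 0.698, y = 0.356

x_3 (drum 2) = 0.698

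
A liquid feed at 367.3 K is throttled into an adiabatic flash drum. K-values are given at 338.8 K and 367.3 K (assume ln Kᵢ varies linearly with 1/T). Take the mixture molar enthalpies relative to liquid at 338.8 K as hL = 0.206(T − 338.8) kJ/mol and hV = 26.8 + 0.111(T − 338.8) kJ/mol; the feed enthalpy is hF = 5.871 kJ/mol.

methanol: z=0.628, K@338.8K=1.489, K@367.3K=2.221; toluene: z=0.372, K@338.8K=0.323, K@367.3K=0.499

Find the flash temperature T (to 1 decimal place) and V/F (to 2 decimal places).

T = 339.9 K, V/F = 0.21

Adiabatic flash: solve Rachford–Rice at each trial T, then check hF = ψ·hV(T) + (1−ψ)·hL(T).
  T = 338.8 K: K = (1.489, 0.323), RR gives ψ = 0.167, H_out = 4.473 kJ/mol
  T = 367.3 K: K = (2.221, 0.499), RR gives ψ = 0.949, H_out = 28.731 kJ/mol
  T = 353.1 K: K = (1.835, 0.405), RR gives ψ = 0.610, H_out = 18.472 kJ/mol
  T = 346.0 K: K = (1.658, 0.363), RR gives ψ = 0.420, H_out = 12.454 kJ/mol
  T = 342.4 K: K = (1.572, 0.343), RR gives ψ = 0.305, H_out = 8.807 kJ/mol
  T = 340.6 K: K = (1.530, 0.333), RR gives ψ = 0.239, H_out = 6.745 kJ/mol
Linear interpolation between T = 338.8 (H_out = 4.473) and T = 340.6 (H_out = 6.745) on hF = 5.871 gives T ≈ 339.9 K, at which ψ = 0.21.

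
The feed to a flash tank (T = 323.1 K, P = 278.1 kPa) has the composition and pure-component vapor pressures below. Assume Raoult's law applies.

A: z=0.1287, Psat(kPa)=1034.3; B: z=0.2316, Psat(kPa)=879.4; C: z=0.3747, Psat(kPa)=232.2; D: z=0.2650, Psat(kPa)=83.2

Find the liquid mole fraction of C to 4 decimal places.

x_C = 0.4120

Raoult's law: Kᵢ = Pᵢˢᵃᵗ/P = Pᵢˢᵃᵗ/278.1.
  K_A = 1034.3/278.1 = 3.719166, K_B = 879.4/278.1 = 3.162172, K_C = 232.2/278.1 = 0.834951, K_D = 83.2/278.1 = 0.299173
Let β = V/F and solve Σ zᵢ(Kᵢ−1)/(1+β(Kᵢ−1)) = 0.
Feasibility: ΣzᵢKᵢ = 1.6032, Σzᵢ/Kᵢ = 1.4424 — both > 1, two phases present.
Newton iteration, β⁰ = 0.5:
  β = 0.5000: g = 0.03563, g' = -0.7415 → β = 0.5480
  β = 0.5480: g = 0.00019, g' = -0.7357 → β = 0.5483
Converged at β = 0.5483.
Compositions from xᵢ = zᵢ/(1+β(Kᵢ−1)), yᵢ = Kᵢxᵢ:
  A: x = 0.0517, y = 0.1922
  B: x = 0.1060, y = 0.3351
  C: x = 0.4120, y = 0.3440
  D: x = 0.4304, y = 0.1288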